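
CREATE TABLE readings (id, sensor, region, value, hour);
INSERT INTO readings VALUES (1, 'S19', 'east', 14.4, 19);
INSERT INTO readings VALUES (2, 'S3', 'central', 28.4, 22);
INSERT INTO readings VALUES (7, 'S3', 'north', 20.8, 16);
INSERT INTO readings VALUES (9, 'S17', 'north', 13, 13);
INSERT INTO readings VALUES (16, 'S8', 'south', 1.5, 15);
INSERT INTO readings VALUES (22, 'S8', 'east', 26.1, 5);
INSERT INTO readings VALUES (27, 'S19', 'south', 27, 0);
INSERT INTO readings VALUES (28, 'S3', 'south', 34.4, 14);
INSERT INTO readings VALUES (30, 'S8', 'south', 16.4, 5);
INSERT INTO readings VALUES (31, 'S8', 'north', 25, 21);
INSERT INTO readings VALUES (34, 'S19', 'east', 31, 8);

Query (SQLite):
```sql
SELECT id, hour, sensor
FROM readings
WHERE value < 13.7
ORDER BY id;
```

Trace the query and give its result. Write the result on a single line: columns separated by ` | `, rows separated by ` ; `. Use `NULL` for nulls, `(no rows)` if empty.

value < 13.7: ids {9, 16}

9 | 13 | S17 ; 16 | 15 | S8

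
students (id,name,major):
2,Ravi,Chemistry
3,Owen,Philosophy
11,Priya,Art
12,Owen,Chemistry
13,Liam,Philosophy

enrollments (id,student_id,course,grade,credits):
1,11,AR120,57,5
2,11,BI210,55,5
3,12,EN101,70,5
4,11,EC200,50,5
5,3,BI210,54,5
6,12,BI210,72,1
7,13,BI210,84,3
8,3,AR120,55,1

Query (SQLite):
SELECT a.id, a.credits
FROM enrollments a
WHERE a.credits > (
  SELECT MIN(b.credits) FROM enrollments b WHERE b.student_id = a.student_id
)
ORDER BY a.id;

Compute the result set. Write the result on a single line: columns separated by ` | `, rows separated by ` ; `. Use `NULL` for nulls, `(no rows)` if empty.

3 | 5 ; 5 | 5

For each enrollments row a, compute MIN(credits) over rows sharing a.student_id.
Keep row a if a.credits > that per-group MIN.
  student_id=3: MIN(credits) = 1
  student_id=11: MIN(credits) = 5
  student_id=12: MIN(credits) = 1
  student_id=13: MIN(credits) = 3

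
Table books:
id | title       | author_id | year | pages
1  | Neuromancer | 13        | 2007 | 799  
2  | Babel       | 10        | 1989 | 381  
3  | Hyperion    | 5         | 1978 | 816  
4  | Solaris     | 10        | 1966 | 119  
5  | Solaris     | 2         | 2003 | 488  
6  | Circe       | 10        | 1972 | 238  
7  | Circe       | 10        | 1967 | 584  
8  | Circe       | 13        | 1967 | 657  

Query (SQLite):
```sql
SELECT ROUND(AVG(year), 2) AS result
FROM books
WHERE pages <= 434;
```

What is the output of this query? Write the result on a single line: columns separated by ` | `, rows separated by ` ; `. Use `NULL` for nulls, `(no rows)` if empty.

Rows where pages <= 434 → year values: [1989, 1966, 1972].
AVG = 5927 / 3 (rounded to 2 dp).

1975.67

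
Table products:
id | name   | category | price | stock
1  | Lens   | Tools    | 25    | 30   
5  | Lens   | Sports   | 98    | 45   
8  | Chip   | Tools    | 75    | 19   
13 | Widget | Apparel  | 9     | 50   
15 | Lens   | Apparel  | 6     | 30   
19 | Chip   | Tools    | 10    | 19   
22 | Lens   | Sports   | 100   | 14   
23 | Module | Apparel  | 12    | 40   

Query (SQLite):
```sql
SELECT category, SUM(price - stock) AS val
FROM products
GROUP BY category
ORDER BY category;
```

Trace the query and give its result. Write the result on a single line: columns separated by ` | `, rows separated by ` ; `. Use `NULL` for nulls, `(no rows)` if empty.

For each row compute price - stock.
Group by category; take SUM of the expression per group.
  Apparel: ids {13, 15, 23} → SUM(price - stock)=-93
  Sports: ids {5, 22} → SUM(price - stock)=139
  Tools: ids {1, 8, 19} → SUM(price - stock)=42

Apparel | -93 ; Sports | 139 ; Tools | 42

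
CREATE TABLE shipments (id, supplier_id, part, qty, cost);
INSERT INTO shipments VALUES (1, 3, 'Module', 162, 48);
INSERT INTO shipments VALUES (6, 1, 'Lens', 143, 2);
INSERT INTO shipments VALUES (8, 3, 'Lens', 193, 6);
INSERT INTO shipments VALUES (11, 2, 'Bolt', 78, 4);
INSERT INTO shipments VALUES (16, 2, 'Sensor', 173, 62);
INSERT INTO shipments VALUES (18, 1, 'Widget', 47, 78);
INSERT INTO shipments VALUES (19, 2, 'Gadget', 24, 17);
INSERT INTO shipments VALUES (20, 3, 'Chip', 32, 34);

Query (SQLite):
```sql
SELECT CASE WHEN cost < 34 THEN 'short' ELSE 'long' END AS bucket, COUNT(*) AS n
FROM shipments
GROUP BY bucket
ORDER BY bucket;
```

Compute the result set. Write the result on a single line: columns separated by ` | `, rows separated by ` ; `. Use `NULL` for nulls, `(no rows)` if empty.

Bucket rows by cost < 34 → 'short' else 'long'; count each bucket.

long | 4 ; short | 4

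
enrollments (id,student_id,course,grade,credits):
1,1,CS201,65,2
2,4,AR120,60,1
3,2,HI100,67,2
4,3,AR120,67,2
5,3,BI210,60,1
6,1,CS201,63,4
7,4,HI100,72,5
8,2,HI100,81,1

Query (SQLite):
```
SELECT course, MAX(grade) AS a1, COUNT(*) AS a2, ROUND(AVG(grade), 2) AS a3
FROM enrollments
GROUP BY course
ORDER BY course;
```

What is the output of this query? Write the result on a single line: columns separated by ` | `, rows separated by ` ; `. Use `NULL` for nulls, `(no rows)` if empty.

Group enrollments by course.
Per group compute: MAX(grade), COUNT(*), ROUND(AVG(grade), 2).
  AR120: ids {2, 4} → MAX(grade)=67, COUNT(*)=2, ROUND(AVG(grade), 2)=63.5
  BI210: ids {5} → MAX(grade)=60, COUNT(*)=1, ROUND(AVG(grade), 2)=60
  CS201: ids {1, 6} → MAX(grade)=65, COUNT(*)=2, ROUND(AVG(grade), 2)=64
  HI100: ids {3, 7, 8} → MAX(grade)=81, COUNT(*)=3, ROUND(AVG(grade), 2)=73.33

AR120 | 67 | 2 | 63.5 ; BI210 | 60 | 1 | 60 ; CS201 | 65 | 2 | 64 ; HI100 | 81 | 3 | 73.33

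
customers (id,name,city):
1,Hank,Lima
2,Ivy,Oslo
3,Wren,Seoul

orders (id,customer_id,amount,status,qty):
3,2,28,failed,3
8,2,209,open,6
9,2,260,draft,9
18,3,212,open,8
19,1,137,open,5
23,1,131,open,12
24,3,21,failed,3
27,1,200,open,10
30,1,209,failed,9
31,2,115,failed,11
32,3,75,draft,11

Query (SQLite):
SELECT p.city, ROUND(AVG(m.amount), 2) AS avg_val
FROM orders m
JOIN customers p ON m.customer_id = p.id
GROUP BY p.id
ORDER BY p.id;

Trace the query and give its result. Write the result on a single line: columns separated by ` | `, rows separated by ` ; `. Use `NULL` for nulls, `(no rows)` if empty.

Join each orders row to its customers via customer_id.
Group joined rows by customers.id; compute ROUND(AVG(m.amount), 2) per group.
  1: ids {19, 23, 27, 30} → ROUND(AVG(m.amount), 2)=169.25
  2: ids {3, 8, 9, 31} → ROUND(AVG(m.amount), 2)=153
  3: ids {18, 24, 32} → ROUND(AVG(m.amount), 2)=102.67

Lima | 169.25 ; Oslo | 153 ; Seoul | 102.67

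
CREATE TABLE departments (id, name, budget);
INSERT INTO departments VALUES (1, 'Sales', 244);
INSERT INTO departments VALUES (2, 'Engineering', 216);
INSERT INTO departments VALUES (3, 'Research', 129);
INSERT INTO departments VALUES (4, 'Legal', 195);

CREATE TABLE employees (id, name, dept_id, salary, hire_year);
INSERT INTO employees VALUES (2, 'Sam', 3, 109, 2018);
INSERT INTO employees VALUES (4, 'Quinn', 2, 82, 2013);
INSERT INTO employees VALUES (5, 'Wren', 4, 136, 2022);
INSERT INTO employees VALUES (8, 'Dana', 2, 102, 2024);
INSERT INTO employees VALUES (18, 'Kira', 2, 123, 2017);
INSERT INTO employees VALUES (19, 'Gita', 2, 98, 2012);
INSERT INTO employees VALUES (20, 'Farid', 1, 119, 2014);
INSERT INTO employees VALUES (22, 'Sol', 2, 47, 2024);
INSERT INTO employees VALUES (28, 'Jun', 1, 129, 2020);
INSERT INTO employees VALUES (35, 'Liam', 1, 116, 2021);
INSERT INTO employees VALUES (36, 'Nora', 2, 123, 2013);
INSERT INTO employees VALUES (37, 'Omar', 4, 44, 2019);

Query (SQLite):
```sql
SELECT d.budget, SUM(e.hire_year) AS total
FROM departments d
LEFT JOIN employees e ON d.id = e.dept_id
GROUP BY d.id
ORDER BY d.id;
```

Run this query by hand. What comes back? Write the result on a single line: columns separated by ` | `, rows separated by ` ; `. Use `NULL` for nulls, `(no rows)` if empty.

244 | 6055 ; 216 | 12103 ; 129 | 2018 ; 195 | 4041

LEFT JOIN keeps every departments row; unmatched ones get NULL for employees columns.
Group by departments.id and compute SUM(e.hire_year). SUM over an all-NULL group is NULL.
  1: ids {20, 28, 35} → SUM(e.hire_year)=6055
  2: ids {4, 8, 18, 19, 22, 36} → SUM(e.hire_year)=12103
  3: ids {2} → SUM(e.hire_year)=2018
  4: ids {5, 37} → SUM(e.hire_year)=4041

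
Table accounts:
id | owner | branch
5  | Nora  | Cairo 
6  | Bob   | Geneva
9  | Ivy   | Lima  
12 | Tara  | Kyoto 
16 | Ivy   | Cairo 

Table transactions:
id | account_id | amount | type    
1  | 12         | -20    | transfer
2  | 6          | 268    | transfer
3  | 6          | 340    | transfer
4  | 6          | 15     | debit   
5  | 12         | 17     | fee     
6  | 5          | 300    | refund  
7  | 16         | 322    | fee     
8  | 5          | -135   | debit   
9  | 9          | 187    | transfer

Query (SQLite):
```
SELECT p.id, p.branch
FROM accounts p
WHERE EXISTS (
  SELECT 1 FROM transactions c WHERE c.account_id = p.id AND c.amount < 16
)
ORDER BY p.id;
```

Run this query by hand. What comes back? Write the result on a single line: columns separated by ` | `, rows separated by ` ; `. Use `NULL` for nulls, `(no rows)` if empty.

For each accounts row, check whether any transactions with matching account_id has amount < 16.
Keep rows where that is true.

5 | Cairo ; 6 | Geneva ; 12 | Kyoto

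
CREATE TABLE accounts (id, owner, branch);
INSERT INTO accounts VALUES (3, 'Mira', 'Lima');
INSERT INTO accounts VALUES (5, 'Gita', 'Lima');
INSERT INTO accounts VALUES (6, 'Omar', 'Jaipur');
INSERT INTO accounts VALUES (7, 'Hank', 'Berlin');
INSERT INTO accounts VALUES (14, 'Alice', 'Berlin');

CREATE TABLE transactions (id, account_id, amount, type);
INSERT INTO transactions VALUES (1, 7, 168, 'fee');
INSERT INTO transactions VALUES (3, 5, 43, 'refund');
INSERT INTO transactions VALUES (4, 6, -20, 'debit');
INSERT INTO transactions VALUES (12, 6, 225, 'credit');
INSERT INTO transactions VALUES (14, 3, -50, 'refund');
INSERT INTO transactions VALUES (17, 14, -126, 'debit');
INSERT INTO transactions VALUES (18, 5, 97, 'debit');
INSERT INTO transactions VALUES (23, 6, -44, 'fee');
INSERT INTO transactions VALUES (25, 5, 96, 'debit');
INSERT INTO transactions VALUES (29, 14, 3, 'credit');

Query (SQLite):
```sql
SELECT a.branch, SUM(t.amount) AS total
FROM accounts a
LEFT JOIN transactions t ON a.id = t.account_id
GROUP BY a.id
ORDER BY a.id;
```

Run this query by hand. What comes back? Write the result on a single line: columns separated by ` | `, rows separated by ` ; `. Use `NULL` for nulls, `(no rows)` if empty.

Lima | -50 ; Lima | 236 ; Jaipur | 161 ; Berlin | 168 ; Berlin | -123

LEFT JOIN keeps every accounts row; unmatched ones get NULL for transactions columns.
Group by accounts.id and compute SUM(t.amount). SUM over an all-NULL group is NULL.
  3: ids {14} → SUM(t.amount)=-50
  5: ids {3, 18, 25} → SUM(t.amount)=236
  6: ids {4, 12, 23} → SUM(t.amount)=161
  7: ids {1} → SUM(t.amount)=168
  14: ids {17, 29} → SUM(t.amount)=-123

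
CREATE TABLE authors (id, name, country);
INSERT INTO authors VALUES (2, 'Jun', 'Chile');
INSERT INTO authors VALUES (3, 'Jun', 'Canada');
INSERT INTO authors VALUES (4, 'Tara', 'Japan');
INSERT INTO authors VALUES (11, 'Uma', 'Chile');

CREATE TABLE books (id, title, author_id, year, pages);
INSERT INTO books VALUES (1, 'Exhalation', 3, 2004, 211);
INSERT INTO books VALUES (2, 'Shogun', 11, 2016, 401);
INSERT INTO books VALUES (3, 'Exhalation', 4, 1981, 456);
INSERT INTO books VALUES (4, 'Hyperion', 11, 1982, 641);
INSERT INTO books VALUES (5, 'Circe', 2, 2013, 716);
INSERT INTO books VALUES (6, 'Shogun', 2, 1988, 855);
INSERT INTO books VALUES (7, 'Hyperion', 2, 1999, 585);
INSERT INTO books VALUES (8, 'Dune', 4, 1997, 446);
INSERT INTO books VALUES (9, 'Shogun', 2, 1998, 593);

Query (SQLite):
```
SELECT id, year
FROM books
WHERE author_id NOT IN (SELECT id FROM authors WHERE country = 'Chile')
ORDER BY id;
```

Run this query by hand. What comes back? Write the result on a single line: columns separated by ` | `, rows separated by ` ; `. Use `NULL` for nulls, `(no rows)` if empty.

1 | 2004 ; 3 | 1981 ; 8 | 1997

Inner query: authors.id where country = 'Chile'.
Outer: keep books rows whose author_id is not in that set.
Inner query → {2, 11}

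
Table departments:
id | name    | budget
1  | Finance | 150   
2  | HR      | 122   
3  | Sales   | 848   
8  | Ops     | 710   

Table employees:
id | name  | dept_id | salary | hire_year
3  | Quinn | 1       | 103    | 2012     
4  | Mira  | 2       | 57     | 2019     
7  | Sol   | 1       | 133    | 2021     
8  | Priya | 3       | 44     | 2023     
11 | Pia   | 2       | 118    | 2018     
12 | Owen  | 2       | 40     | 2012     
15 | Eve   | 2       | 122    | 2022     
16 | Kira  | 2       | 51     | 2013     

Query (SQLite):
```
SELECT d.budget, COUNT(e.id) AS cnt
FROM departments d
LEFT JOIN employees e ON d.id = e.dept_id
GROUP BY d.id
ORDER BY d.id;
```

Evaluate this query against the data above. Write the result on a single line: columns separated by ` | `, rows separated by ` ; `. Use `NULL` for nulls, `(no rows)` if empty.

150 | 2 ; 122 | 5 ; 848 | 1 ; 710 | 0

LEFT JOIN keeps every departments row; unmatched ones get NULL for employees columns.
Group by departments.id and compute COUNT(e.id). COUNT(col) of an all-NULL group is 0.
  1: ids {3, 7} → COUNT(e.id)=2
  2: ids {4, 11, 12, 15, 16} → COUNT(e.id)=5
  3: ids {8} → COUNT(e.id)=1
  8: ids {—} → COUNT(e.id)=0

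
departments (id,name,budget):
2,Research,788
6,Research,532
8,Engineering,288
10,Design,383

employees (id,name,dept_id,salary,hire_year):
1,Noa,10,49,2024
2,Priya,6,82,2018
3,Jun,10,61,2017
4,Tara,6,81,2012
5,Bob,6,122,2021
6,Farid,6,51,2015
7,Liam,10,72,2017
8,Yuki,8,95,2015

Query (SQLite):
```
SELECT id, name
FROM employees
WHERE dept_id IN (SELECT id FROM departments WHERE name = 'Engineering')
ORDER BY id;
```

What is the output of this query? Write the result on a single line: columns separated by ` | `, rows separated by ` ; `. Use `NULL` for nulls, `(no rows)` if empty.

8 | Yuki

Inner query: departments.id where name = 'Engineering'.
Outer: keep employees rows whose dept_id is in that set.
Inner query → {8}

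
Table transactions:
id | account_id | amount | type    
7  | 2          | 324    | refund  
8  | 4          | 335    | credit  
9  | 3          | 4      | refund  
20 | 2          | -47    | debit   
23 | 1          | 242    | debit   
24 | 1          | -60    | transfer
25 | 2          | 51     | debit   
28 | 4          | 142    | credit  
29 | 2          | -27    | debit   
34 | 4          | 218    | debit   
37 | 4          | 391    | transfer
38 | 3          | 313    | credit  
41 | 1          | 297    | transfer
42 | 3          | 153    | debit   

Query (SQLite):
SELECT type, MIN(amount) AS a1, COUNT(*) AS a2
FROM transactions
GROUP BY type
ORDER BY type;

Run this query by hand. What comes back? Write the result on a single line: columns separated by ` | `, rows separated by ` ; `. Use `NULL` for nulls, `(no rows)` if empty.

credit | 142 | 3 ; debit | -47 | 6 ; refund | 4 | 2 ; transfer | -60 | 3

Group transactions by type.
Per group compute: MIN(amount), COUNT(*).
  credit: ids {8, 28, 38} → MIN(amount)=142, COUNT(*)=3
  debit: ids {20, 23, 25, 29, 34, 42} → MIN(amount)=-47, COUNT(*)=6
  refund: ids {7, 9} → MIN(amount)=4, COUNT(*)=2
  transfer: ids {24, 37, 41} → MIN(amount)=-60, COUNT(*)=3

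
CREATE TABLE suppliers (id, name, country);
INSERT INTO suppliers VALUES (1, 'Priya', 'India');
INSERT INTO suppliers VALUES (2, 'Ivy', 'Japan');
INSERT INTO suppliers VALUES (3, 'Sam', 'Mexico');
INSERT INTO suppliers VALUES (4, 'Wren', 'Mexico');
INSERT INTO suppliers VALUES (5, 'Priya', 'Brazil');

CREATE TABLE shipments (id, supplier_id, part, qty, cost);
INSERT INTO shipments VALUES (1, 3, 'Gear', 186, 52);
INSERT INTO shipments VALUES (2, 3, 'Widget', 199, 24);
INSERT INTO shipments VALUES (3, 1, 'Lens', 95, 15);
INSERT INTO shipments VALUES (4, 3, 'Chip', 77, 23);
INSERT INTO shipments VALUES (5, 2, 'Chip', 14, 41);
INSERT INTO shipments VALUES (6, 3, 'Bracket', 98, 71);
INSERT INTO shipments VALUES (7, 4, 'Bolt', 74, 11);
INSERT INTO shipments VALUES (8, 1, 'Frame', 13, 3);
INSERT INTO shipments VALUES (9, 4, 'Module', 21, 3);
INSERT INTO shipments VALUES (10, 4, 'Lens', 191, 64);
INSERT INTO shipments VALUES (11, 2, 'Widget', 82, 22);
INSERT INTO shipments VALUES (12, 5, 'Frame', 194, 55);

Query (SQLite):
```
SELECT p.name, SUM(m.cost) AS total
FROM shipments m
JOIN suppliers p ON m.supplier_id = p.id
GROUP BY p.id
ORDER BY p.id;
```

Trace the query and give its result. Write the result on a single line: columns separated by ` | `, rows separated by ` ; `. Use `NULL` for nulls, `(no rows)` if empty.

Join each shipments row to its suppliers via supplier_id.
Group joined rows by suppliers.id; compute SUM(m.cost) per group.
  1: ids {3, 8} → SUM(m.cost)=18
  2: ids {5, 11} → SUM(m.cost)=63
  3: ids {1, 2, 4, 6} → SUM(m.cost)=170
  4: ids {7, 9, 10} → SUM(m.cost)=78
  5: ids {12} → SUM(m.cost)=55

Priya | 18 ; Ivy | 63 ; Sam | 170 ; Wren | 78 ; Priya | 55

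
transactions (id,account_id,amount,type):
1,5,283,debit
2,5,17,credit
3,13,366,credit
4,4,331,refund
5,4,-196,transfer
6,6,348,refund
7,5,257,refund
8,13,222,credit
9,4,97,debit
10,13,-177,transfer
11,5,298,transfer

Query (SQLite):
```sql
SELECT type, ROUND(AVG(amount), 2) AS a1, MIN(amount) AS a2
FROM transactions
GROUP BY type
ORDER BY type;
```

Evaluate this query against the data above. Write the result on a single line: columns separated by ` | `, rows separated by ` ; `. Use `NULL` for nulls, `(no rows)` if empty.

credit | 201.67 | 17 ; debit | 190 | 97 ; refund | 312 | 257 ; transfer | -25 | -196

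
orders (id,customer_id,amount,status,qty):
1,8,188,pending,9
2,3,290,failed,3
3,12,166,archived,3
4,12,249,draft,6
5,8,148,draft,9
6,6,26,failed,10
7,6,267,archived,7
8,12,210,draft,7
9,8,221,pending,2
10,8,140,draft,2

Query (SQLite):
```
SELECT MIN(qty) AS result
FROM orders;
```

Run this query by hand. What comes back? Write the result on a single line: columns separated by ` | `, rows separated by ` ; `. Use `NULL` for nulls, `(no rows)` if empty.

2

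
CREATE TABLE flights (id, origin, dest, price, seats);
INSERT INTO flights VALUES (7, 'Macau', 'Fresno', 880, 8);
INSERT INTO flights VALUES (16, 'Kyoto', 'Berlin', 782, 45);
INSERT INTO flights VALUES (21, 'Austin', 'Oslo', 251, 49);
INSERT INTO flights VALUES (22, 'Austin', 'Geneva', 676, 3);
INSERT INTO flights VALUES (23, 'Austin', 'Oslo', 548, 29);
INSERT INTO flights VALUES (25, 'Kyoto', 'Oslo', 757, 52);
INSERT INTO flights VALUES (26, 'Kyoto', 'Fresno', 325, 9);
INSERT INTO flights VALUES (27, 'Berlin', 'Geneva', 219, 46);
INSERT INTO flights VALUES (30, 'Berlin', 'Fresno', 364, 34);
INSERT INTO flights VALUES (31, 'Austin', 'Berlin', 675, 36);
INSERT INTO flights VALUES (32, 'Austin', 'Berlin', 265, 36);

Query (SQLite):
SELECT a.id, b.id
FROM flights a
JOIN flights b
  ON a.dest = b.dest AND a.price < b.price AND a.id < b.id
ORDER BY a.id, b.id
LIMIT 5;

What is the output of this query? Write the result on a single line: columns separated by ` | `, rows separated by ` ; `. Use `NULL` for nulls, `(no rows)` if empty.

Pairs (a,b) with same dest, a.price < b.price, a.id < b.id.
dest groups: Berlin:{16,31,32} Fresno:{7,26,30} Geneva:{22,27} Oslo:{21,23,25}
Ordered by (a.id, b.id); first 5.

21 | 23 ; 21 | 25 ; 23 | 25 ; 26 | 30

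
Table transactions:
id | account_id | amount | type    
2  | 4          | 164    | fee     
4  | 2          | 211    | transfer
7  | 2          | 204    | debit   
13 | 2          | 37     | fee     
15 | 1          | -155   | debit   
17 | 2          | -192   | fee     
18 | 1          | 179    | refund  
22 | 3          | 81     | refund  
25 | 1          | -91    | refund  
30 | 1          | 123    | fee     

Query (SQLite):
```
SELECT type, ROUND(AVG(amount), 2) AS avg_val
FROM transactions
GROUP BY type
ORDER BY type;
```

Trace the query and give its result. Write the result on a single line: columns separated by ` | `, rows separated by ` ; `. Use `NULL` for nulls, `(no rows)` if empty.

debit | 24.5 ; fee | 33 ; refund | 56.33 ; transfer | 211

Partition transactions by type; compute ROUND(AVG(amount), 2) within each group.
  debit: ids {7, 15} → ROUND(AVG(amount), 2)=24.5
  fee: ids {2, 13, 17, 30} → ROUND(AVG(amount), 2)=33
  refund: ids {18, 22, 25} → ROUND(AVG(amount), 2)=56.33
  transfer: ids {4} → ROUND(AVG(amount), 2)=211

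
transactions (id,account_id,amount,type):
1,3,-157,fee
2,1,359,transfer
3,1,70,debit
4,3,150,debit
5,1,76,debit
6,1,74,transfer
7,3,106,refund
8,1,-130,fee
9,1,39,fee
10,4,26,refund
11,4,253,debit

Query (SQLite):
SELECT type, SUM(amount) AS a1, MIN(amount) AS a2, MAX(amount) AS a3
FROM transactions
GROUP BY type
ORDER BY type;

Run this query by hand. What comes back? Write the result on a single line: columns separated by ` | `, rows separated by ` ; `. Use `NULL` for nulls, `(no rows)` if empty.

Group transactions by type.
Per group compute: SUM(amount), MIN(amount), MAX(amount).
  debit: ids {3, 4, 5, 11} → SUM(amount)=549, MIN(amount)=70, MAX(amount)=253
  fee: ids {1, 8, 9} → SUM(amount)=-248, MIN(amount)=-157, MAX(amount)=39
  refund: ids {7, 10} → SUM(amount)=132, MIN(amount)=26, MAX(amount)=106
  transfer: ids {2, 6} → SUM(amount)=433, MIN(amount)=74, MAX(amount)=359

debit | 549 | 70 | 253 ; fee | -248 | -157 | 39 ; refund | 132 | 26 | 106 ; transfer | 433 | 74 | 359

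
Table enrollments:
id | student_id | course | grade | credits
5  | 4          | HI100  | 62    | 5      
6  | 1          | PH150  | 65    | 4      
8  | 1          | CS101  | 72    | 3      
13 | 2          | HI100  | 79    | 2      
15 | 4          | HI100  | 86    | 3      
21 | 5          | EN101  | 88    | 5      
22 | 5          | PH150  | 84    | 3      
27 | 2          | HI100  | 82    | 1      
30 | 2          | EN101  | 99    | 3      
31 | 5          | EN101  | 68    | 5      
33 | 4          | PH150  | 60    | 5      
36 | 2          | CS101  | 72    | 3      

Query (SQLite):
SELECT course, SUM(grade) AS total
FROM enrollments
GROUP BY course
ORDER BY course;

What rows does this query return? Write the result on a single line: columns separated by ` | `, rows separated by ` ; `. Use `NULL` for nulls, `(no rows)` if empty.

Partition enrollments by course; compute SUM(grade) within each group.
  CS101: ids {8, 36} → SUM(grade)=144
  EN101: ids {21, 30, 31} → SUM(grade)=255
  HI100: ids {5, 13, 15, 27} → SUM(grade)=309
  PH150: ids {6, 22, 33} → SUM(grade)=209

CS101 | 144 ; EN101 | 255 ; HI100 | 309 ; PH150 | 209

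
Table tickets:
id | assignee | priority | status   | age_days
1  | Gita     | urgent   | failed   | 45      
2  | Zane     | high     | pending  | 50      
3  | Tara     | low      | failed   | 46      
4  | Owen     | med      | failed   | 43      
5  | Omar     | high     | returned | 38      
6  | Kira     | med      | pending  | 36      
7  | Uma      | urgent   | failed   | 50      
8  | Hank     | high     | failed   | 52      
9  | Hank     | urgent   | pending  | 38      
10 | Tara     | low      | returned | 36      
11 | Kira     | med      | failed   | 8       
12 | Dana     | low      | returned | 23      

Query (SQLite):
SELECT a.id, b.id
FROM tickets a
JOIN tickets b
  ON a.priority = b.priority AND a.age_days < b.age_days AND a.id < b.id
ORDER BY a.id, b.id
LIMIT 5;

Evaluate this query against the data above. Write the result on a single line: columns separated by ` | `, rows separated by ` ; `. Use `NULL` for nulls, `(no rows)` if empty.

Pairs (a,b) with same priority, a.age_days < b.age_days, a.id < b.id.
priority groups: high:{2,5,8} low:{3,10,12} med:{4,6,11} urgent:{1,7,9}
Ordered by (a.id, b.id); first 5.

1 | 7 ; 2 | 8 ; 5 | 8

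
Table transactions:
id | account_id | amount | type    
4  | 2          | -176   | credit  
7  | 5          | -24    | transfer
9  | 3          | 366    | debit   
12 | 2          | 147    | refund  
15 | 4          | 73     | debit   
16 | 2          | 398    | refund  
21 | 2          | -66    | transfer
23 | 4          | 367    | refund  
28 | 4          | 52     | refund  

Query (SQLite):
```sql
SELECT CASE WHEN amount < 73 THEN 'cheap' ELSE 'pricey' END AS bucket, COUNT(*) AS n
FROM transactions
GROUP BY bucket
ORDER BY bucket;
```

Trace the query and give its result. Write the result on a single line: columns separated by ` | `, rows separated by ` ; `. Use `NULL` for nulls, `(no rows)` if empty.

Bucket rows by amount < 73 → 'cheap' else 'pricey'; count each bucket.

cheap | 4 ; pricey | 5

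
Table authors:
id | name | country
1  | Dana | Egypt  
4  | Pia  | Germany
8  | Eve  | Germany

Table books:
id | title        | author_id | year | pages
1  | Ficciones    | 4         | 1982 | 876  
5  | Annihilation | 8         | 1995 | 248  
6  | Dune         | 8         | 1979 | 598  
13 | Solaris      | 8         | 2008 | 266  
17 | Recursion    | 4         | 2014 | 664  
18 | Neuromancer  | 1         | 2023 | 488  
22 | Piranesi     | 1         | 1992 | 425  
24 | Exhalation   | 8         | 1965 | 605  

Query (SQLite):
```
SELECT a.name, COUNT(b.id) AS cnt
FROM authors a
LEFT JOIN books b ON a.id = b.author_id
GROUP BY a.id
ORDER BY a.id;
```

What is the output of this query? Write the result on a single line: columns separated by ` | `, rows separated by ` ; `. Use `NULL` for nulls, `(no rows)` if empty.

LEFT JOIN keeps every authors row; unmatched ones get NULL for books columns.
Group by authors.id and compute COUNT(b.id). COUNT(col) of an all-NULL group is 0.
  1: ids {18, 22} → COUNT(b.id)=2
  4: ids {1, 17} → COUNT(b.id)=2
  8: ids {5, 6, 13, 24} → COUNT(b.id)=4

Dana | 2 ; Pia | 2 ; Eve | 4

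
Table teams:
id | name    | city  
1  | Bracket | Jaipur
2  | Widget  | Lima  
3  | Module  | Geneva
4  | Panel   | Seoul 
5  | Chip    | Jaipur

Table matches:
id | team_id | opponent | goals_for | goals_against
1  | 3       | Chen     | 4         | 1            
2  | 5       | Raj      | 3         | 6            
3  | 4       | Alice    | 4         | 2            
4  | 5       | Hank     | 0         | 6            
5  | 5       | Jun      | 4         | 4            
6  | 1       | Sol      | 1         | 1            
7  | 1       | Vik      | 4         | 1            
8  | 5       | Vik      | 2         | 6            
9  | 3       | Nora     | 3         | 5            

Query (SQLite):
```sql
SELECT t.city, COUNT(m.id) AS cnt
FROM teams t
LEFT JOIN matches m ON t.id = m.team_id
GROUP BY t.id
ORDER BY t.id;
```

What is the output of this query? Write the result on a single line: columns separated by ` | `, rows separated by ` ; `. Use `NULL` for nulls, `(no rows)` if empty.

LEFT JOIN keeps every teams row; unmatched ones get NULL for matches columns.
Group by teams.id and compute COUNT(m.id). COUNT(col) of an all-NULL group is 0.
  1: ids {6, 7} → COUNT(m.id)=2
  2: ids {—} → COUNT(m.id)=0
  3: ids {1, 9} → COUNT(m.id)=2
  4: ids {3} → COUNT(m.id)=1
  5: ids {2, 4, 5, 8} → COUNT(m.id)=4

Jaipur | 2 ; Lima | 0 ; Geneva | 2 ; Seoul | 1 ; Jaipur | 4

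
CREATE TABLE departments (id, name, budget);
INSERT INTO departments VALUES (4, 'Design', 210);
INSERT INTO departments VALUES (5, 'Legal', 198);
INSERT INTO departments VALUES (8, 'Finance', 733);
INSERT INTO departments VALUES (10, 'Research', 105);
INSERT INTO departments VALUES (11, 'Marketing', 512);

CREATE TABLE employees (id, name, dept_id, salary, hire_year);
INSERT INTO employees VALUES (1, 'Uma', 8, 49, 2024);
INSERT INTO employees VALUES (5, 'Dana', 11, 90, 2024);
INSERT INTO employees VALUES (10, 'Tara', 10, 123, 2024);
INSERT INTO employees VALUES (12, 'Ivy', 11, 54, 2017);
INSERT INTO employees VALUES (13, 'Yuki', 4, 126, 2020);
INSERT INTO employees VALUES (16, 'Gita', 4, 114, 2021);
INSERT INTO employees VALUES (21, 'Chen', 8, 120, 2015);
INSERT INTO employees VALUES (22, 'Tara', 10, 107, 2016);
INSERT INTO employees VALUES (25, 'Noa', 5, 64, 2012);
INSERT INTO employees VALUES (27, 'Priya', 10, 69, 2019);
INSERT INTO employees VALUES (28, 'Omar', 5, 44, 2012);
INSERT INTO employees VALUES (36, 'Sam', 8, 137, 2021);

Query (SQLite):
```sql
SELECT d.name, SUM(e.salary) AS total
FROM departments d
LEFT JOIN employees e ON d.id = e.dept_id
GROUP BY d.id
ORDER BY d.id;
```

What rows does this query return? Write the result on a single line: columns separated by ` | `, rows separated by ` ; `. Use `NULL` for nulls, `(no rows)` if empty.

Design | 240 ; Legal | 108 ; Finance | 306 ; Research | 299 ; Marketing | 144

LEFT JOIN keeps every departments row; unmatched ones get NULL for employees columns.
Group by departments.id and compute SUM(e.salary). SUM over an all-NULL group is NULL.
  4: ids {13, 16} → SUM(e.salary)=240
  5: ids {25, 28} → SUM(e.salary)=108
  8: ids {1, 21, 36} → SUM(e.salary)=306
  10: ids {10, 22, 27} → SUM(e.salary)=299
  11: ids {5, 12} → SUM(e.salary)=144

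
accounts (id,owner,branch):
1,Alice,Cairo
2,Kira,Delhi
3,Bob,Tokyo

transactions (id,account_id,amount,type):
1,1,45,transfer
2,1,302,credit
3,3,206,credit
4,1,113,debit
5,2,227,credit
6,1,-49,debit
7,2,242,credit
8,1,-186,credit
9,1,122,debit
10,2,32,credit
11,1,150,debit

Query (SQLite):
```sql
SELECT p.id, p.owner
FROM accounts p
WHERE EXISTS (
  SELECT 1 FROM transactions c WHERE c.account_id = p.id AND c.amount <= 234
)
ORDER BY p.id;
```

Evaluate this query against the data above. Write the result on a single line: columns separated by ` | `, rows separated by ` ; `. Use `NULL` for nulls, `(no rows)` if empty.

For each accounts row, check whether any transactions with matching account_id has amount <= 234.
Keep rows where that is true.

1 | Alice ; 2 | Kira ; 3 | Bob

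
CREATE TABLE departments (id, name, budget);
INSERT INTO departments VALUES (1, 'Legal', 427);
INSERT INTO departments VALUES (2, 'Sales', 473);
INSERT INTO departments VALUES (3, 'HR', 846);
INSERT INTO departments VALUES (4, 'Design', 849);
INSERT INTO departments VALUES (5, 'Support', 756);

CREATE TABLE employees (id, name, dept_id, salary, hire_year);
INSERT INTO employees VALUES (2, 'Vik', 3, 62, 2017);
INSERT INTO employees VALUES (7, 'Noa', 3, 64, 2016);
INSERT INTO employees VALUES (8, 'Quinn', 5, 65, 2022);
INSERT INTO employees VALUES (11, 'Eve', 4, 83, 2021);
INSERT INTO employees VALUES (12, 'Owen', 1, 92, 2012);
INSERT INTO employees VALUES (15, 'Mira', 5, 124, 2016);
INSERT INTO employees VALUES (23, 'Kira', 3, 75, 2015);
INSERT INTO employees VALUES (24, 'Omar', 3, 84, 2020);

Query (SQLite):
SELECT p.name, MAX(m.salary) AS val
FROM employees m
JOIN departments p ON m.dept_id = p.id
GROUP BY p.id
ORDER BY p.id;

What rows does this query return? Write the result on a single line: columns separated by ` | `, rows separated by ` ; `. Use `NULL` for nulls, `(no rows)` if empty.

Join each employees row to its departments via dept_id.
Group joined rows by departments.id; compute MAX(m.salary) per group.
  1: ids {12} → MAX(m.salary)=92
  3: ids {2, 7, 23, 24} → MAX(m.salary)=84
  4: ids {11} → MAX(m.salary)=83
  5: ids {8, 15} → MAX(m.salary)=124

Legal | 92 ; HR | 84 ; Design | 83 ; Support | 124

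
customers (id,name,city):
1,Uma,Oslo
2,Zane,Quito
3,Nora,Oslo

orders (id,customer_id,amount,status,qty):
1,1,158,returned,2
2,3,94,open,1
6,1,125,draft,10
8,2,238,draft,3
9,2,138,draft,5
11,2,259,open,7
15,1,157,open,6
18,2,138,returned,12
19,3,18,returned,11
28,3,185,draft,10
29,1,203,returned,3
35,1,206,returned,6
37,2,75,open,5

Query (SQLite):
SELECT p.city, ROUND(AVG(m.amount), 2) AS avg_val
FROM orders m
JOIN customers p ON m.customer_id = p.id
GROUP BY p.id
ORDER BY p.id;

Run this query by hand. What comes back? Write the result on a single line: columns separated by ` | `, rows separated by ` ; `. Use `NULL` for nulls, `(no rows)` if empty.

Join each orders row to its customers via customer_id.
Group joined rows by customers.id; compute ROUND(AVG(m.amount), 2) per group.
  1: ids {1, 6, 15, 29, 35} → ROUND(AVG(m.amount), 2)=169.8
  2: ids {8, 9, 11, 18, 37} → ROUND(AVG(m.amount), 2)=169.6
  3: ids {2, 19, 28} → ROUND(AVG(m.amount), 2)=99

Oslo | 169.8 ; Quito | 169.6 ; Oslo | 99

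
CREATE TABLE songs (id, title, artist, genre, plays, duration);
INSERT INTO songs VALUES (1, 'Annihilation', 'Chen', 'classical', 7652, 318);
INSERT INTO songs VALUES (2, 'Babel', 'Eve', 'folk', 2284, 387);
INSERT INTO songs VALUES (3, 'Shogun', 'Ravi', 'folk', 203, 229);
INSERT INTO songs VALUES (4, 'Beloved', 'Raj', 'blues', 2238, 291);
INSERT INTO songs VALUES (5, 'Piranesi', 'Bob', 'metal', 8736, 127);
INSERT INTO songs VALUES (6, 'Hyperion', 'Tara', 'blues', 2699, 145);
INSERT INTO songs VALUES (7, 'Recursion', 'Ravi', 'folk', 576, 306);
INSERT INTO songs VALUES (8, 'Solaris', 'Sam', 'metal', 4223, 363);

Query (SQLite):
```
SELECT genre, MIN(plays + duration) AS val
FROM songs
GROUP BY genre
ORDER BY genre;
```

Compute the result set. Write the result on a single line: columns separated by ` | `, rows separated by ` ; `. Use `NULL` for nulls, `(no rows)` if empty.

blues | 2529 ; classical | 7970 ; folk | 432 ; metal | 4586

For each row compute plays + duration.
Group by genre; take MIN of the expression per group.
  blues: ids {4, 6} → MIN(plays + duration)=2529
  classical: ids {1} → MIN(plays + duration)=7970
  folk: ids {2, 3, 7} → MIN(plays + duration)=432
  metal: ids {5, 8} → MIN(plays + duration)=4586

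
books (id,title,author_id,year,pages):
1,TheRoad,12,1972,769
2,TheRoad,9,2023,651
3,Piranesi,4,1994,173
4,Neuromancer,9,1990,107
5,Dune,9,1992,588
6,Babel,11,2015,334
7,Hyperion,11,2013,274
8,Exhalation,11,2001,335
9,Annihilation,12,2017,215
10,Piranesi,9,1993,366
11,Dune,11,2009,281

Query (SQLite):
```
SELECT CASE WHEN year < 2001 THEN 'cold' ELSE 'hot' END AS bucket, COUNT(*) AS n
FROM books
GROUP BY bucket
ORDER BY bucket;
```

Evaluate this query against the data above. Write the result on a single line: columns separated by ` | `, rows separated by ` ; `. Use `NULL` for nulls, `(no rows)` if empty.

Bucket rows by year < 2001 → 'cold' else 'hot'; count each bucket.

cold | 5 ; hot | 6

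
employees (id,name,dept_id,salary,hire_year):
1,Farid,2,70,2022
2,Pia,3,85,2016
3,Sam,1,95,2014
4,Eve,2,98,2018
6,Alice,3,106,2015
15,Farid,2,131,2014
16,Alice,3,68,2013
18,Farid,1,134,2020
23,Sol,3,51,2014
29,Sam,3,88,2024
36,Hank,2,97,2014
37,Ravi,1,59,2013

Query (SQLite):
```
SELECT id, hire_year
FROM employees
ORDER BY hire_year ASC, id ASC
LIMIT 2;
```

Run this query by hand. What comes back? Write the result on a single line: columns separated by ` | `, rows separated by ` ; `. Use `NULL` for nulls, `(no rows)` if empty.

Sort by hire_year asc, tiebreak id asc: (2013, id=16), (2013, id=37), (2014, id=3), (2014, id=15), (2014, id=23) …. Take first 2.

16 | 2013 ; 37 | 2013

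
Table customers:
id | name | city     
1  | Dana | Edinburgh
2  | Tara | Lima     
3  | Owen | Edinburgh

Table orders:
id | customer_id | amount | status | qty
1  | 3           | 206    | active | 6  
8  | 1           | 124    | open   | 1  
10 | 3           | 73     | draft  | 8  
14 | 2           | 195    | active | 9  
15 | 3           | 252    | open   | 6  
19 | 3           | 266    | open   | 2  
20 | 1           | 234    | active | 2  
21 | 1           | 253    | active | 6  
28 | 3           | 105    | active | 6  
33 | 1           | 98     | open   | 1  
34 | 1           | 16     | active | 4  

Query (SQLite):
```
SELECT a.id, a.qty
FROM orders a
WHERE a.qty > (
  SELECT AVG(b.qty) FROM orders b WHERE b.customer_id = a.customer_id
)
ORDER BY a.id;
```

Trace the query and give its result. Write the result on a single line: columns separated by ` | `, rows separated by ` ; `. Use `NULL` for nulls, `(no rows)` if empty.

For each orders row a, compute AVG(qty) over rows sharing a.customer_id.
Keep row a if a.qty > that per-group AVG.
  customer_id=1: AVG(qty) = 2.8
  customer_id=2: AVG(qty) = 9.0
  customer_id=3: AVG(qty) = 5.6

1 | 6 ; 10 | 8 ; 15 | 6 ; 21 | 6 ; 28 | 6 ; 34 | 4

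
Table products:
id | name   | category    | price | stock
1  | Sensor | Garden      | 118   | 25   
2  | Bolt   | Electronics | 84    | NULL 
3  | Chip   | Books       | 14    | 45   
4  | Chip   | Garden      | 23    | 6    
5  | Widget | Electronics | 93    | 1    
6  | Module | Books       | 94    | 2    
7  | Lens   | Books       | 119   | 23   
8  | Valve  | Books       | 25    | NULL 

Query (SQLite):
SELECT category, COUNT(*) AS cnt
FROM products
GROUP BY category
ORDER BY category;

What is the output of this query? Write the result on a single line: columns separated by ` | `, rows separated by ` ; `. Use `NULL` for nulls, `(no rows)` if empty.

Books | 4 ; Electronics | 2 ; Garden | 2

Partition products by category; compute COUNT(*) within each group.
  Books: ids {3, 6, 7, 8} → COUNT(*)=4
  Electronics: ids {2, 5} → COUNT(*)=2
  Garden: ids {1, 4} → COUNT(*)=2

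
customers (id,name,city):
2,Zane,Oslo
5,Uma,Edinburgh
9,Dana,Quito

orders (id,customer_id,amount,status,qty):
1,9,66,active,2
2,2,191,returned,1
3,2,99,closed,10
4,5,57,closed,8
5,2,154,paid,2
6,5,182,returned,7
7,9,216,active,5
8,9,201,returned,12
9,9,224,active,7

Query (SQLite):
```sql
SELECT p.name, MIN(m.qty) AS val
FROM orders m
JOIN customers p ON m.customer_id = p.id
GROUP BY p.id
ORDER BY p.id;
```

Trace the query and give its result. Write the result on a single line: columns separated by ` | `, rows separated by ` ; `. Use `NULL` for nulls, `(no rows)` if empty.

Zane | 1 ; Uma | 7 ; Dana | 2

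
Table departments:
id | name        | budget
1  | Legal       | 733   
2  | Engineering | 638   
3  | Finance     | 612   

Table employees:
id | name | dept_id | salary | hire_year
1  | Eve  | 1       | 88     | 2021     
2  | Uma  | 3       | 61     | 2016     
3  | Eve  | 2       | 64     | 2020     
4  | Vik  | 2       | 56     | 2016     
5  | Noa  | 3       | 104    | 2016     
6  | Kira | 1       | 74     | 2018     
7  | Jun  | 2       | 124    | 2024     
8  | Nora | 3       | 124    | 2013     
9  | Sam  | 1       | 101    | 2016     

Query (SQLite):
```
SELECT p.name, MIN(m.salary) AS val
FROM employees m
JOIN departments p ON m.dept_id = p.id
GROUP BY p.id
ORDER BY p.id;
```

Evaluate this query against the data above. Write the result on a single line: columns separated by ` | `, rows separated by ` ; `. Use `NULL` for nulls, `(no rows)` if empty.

Legal | 74 ; Engineering | 56 ; Finance | 61

Join each employees row to its departments via dept_id.
Group joined rows by departments.id; compute MIN(m.salary) per group.
  1: ids {1, 6, 9} → MIN(m.salary)=74
  2: ids {3, 4, 7} → MIN(m.salary)=56
  3: ids {2, 5, 8} → MIN(m.salary)=61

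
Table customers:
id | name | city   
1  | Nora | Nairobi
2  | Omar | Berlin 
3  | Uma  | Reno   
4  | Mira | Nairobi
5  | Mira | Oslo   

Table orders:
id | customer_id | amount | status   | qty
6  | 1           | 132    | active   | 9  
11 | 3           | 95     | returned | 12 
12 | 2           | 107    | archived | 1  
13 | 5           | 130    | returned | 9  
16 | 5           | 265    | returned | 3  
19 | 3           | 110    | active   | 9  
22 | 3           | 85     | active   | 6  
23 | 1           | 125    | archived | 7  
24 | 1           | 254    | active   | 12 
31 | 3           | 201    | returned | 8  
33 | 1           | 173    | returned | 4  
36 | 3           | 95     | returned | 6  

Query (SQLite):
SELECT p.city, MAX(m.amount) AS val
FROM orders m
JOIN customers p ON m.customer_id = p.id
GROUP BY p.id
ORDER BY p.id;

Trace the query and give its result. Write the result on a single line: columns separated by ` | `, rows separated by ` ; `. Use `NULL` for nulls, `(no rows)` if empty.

Join each orders row to its customers via customer_id.
Group joined rows by customers.id; compute MAX(m.amount) per group.
  1: ids {6, 23, 24, 33} → MAX(m.amount)=254
  2: ids {12} → MAX(m.amount)=107
  3: ids {11, 19, 22, 31, 36} → MAX(m.amount)=201
  5: ids {13, 16} → MAX(m.amount)=265

Nairobi | 254 ; Berlin | 107 ; Reno | 201 ; Oslo | 265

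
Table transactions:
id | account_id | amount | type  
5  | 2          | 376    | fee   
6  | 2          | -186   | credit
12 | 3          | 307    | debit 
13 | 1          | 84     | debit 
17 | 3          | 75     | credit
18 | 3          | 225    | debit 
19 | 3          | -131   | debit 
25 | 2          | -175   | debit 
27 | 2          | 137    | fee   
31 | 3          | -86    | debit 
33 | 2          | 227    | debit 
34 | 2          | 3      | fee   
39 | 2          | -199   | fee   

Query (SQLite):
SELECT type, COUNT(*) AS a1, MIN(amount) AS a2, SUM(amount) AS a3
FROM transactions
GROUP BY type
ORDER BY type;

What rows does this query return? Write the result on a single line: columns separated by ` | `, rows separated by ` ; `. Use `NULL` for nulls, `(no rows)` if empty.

Group transactions by type.
Per group compute: COUNT(*), MIN(amount), SUM(amount).
  credit: ids {6, 17} → COUNT(*)=2, MIN(amount)=-186, SUM(amount)=-111
  debit: ids {12, 13, 18, 19, 25, 31, 33} → COUNT(*)=7, MIN(amount)=-175, SUM(amount)=451
  fee: ids {5, 27, 34, 39} → COUNT(*)=4, MIN(amount)=-199, SUM(amount)=317

credit | 2 | -186 | -111 ; debit | 7 | -175 | 451 ; fee | 4 | -199 | 317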